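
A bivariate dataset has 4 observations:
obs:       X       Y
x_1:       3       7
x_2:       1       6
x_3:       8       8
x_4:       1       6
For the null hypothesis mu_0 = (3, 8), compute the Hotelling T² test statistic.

Step 1 — sample mean vector:
  mean(X) = (3 + 1 + 8 + 1) / 4 = 13/4 = 3.25
  mean(Y) = (7 + 6 + 8 + 6) / 4 = 27/4 = 6.75
  x̄ = (3.25, 6.75),  deviation x̄ - mu_0 = (3.25, 6.75) - (3, 8) = (0.25, -1.25).

Step 2 — sample covariance matrix, S[i,j] = (1/(n-1)) · Σ_k (x_{k,i} - mean_i) · (x_{k,j} - mean_j), divisor n-1 = 3:
  S[X,X] = ((-0.25)·(-0.25) + (-2.25)·(-2.25) + (4.75)·(4.75) + (-2.25)·(-2.25)) / 3 = 32.75/3 = 10.9167
  S[X,Y] = ((-0.25)·(0.25) + (-2.25)·(-0.75) + (4.75)·(1.25) + (-2.25)·(-0.75)) / 3 = 9.25/3 = 3.0833
  S[Y,Y] = ((0.25)·(0.25) + (-0.75)·(-0.75) + (1.25)·(1.25) + (-0.75)·(-0.75)) / 3 = 2.75/3 = 0.9167
  S = [[10.9167, 3.0833],
 [3.0833, 0.9167]].

Step 3 — invert S. det(S) = 10.9167·0.9167 - (3.0833)² = 0.5.
  S^{-1} = (1/det) · [[d, -b], [-b, a]] = [[1.8333, -6.1667],
 [-6.1667, 21.8333]].

Step 4 — quadratic form (x̄ - mu_0)^T · S^{-1} · (x̄ - mu_0):
  S^{-1} · (x̄ - mu_0) = (8.1667, -28.8333),
  (x̄ - mu_0)^T · [...] = (0.25)·(8.1667) + (-1.25)·(-28.8333) = 38.0833.

Step 5 — scale by n: T² = 4 · 38.0833 = 152.3333.

T² ≈ 152.3333


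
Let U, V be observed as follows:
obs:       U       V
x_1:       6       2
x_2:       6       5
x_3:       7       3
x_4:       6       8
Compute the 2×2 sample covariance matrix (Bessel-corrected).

Step 1 — column means:
  mean(U) = (6 + 6 + 7 + 6) / 4 = 25/4 = 6.25
  mean(V) = (2 + 5 + 3 + 8) / 4 = 18/4 = 4.5

Step 2 — sample covariance S[i,j] = (1/(n-1)) · Σ_k (x_{k,i} - mean_i) · (x_{k,j} - mean_j), with n-1 = 3.
  S[U,U] = ((-0.25)·(-0.25) + (-0.25)·(-0.25) + (0.75)·(0.75) + (-0.25)·(-0.25)) / 3 = 0.75/3 = 0.25
  S[U,V] = ((-0.25)·(-2.5) + (-0.25)·(0.5) + (0.75)·(-1.5) + (-0.25)·(3.5)) / 3 = -1.5/3 = -0.5
  S[V,V] = ((-2.5)·(-2.5) + (0.5)·(0.5) + (-1.5)·(-1.5) + (3.5)·(3.5)) / 3 = 21/3 = 7

S is symmetric (S[j,i] = S[i,j]). Assembling:

S = [[0.25, -0.5],
 [-0.5, 7]]


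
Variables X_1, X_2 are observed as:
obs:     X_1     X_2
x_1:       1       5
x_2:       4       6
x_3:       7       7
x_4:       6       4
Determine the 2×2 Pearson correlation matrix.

Step 1 — column means:
  mean(X_1) = (1 + 4 + 7 + 6) / 4 = 18/4 = 4.5
  mean(X_2) = (5 + 6 + 7 + 4) / 4 = 22/4 = 5.5

Step 2 — sample variances and covariances s[i,j] = (1/(n-1)) · Σ_k (x_{k,i} - mean_i) · (x_{k,j} - mean_j), with n-1 = 3:
  s[X_1,X_1] = ((-3.5)·(-3.5) + (-0.5)·(-0.5) + (2.5)·(2.5) + (1.5)·(1.5)) / 3 = 21/3 = 7
  s[X_1,X_2] = ((-3.5)·(-0.5) + (-0.5)·(0.5) + (2.5)·(1.5) + (1.5)·(-1.5)) / 3 = 3/3 = 1
  s[X_2,X_2] = ((-0.5)·(-0.5) + (0.5)·(0.5) + (1.5)·(1.5) + (-1.5)·(-1.5)) / 3 = 5/3 = 1.6667
  Sample standard deviations s_i = √(s[i,i]):
  s(X_1) = √(7) = 2.6458
  s(X_2) = √(1.6667) = 1.291

Step 3 — r_{ij} = s_{ij} / (s_i · s_j):
  r[X_1,X_1] = 1 (diagonal).
  r[X_1,X_2] = 1 / (2.6458 · 1.291) = 1 / 3.4157 = 0.2928
  r[X_2,X_2] = 1 (diagonal).

R is symmetric with unit diagonal. Assembling:

R = [[1, 0.2928],
 [0.2928, 1]]


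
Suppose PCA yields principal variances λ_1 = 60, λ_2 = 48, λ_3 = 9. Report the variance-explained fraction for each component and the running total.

Step 1 — total variance = trace(Sigma) = Σ λ_i = 60 + 48 + 9 = 117.

Step 2 — fraction explained by component i = λ_i / Σ λ:
  PC1: 60/117 = 0.5128
  PC2: 48/117 = 0.4103
  PC3: 9/117 = 0.0769

Step 3 — cumulative fraction after k components = (λ_1 + ... + λ_k) / Σ λ:
  k = 1: 60/117 = 0.5128
  k = 2: (60 + 48)/117 = 108/117 = 0.9231
  k = 3: (60 + 48 + 9)/117 = 117/117 = 1

Summary (fraction, with percent):

explained: PC1 0.5128 (51.28%), PC2 0.4103 (41.03%), PC3 0.0769 (7.69%);  cumulative: 0.5128, 0.9231, 1


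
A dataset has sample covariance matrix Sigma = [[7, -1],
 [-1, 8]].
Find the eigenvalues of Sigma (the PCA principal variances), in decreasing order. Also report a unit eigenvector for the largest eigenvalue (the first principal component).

Step 1 — characteristic polynomial of 2×2 Sigma:
  det(Sigma - λI) = λ² - trace · λ + det = 0.
  trace = 7 + 8 = 15, det = 7·8 - (-1)² = 55.
Step 2 — discriminant:
  Δ = trace² - 4·det = 225 - 220 = 5.
Step 3 — eigenvalues:
  λ = (trace ± √Δ)/2 = (15 ± 2.2361)/2,
  λ_1 = 8.618,  λ_2 = 6.382.

Step 4 — unit eigenvector for λ_1: solve (Sigma - λ_1 I)v = 0. First row:
  (7 - 8.618)·v_x + (-1)·v_y = 0, i.e. (-1.618)·v_x + (-1)·v_y = 0,
  so v ∝ (b, λ_1 - a) = (-1, 1.618); multiply by -1 so the first entry is positive: u = (1, -1.618).
  ||u|| = √((1)² + (-1.618)²) = √(3.618) ≈ 1.9021,
  v_1 = u/||u|| ≈ (0.5257, -0.8507) (||v_1|| = 1).

λ_1 = 8.618,  λ_2 = 6.382;  v_1 ≈ (0.5257, -0.8507)


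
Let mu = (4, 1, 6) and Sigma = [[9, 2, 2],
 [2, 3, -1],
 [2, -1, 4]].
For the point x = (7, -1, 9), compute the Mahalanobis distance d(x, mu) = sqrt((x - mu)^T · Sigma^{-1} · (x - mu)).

Step 1 — centre the observation: (x - mu) = (3, -2, 3).

Step 2 — invert Sigma (cofactor / det for 3×3, or solve directly):
  Sigma^{-1} = [[0.1746, -0.1587, -0.127],
 [-0.1587, 0.5079, 0.2063],
 [-0.127, 0.2063, 0.3651]].

Step 3 — form the quadratic (x - mu)^T · Sigma^{-1} · (x - mu):
  Sigma^{-1} · (x - mu) = (0.4603, -0.873, 0.3016).
  (x - mu)^T · [Sigma^{-1} · (x - mu)] = (3)·(0.4603) + (-2)·(-0.873) + (3)·(0.3016) = 4.0317.

Step 4 — take square root: d = √(4.0317) ≈ 2.0079.

d(x, mu) = √(4.0317) ≈ 2.0079


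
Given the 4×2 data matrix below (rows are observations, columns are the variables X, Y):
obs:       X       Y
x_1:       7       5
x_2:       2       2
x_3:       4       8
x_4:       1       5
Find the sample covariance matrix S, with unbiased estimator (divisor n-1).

Step 1 — column means:
  mean(X) = (7 + 2 + 4 + 1) / 4 = 14/4 = 3.5
  mean(Y) = (5 + 2 + 8 + 5) / 4 = 20/4 = 5

Step 2 — sample covariance S[i,j] = (1/(n-1)) · Σ_k (x_{k,i} - mean_i) · (x_{k,j} - mean_j), with n-1 = 3.
  S[X,X] = ((3.5)·(3.5) + (-1.5)·(-1.5) + (0.5)·(0.5) + (-2.5)·(-2.5)) / 3 = 21/3 = 7
  S[X,Y] = ((3.5)·(0) + (-1.5)·(-3) + (0.5)·(3) + (-2.5)·(0)) / 3 = 6/3 = 2
  S[Y,Y] = ((0)·(0) + (-3)·(-3) + (3)·(3) + (0)·(0)) / 3 = 18/3 = 6

S is symmetric (S[j,i] = S[i,j]). Assembling:

S = [[7, 2],
 [2, 6]]


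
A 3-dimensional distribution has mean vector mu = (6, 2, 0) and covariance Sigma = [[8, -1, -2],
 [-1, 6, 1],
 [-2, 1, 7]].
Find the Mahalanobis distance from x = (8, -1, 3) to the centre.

Step 1 — centre the observation: (x - mu) = (2, -3, 3).

Step 2 — invert Sigma (cofactor / det for 3×3, or solve directly):
  Sigma^{-1} = [[0.1362, 0.0166, 0.0365],
 [0.0166, 0.1728, -0.0199],
 [0.0365, -0.0199, 0.1561]].

Step 3 — form the quadratic (x - mu)^T · Sigma^{-1} · (x - mu):
  Sigma^{-1} · (x - mu) = (0.3322, -0.5449, 0.6013).
  (x - mu)^T · [Sigma^{-1} · (x - mu)] = (2)·(0.3322) + (-3)·(-0.5449) + (3)·(0.6013) = 4.103.

Step 4 — take square root: d = √(4.103) ≈ 2.0256.

d(x, mu) = √(4.103) ≈ 2.0256


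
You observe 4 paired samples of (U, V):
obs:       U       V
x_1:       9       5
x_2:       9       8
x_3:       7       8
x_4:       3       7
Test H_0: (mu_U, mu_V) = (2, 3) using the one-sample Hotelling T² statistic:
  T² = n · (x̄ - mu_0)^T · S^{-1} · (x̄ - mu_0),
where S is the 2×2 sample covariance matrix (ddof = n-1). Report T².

Step 1 — sample mean vector:
  mean(U) = (9 + 9 + 7 + 3) / 4 = 28/4 = 7
  mean(V) = (5 + 8 + 8 + 7) / 4 = 28/4 = 7
  x̄ = (7, 7),  deviation x̄ - mu_0 = (7, 7) - (2, 3) = (5, 4).

Step 2 — sample covariance matrix, S[i,j] = (1/(n-1)) · Σ_k (x_{k,i} - mean_i) · (x_{k,j} - mean_j), divisor n-1 = 3:
  S[U,U] = ((2)·(2) + (2)·(2) + (0)·(0) + (-4)·(-4)) / 3 = 24/3 = 8
  S[U,V] = ((2)·(-2) + (2)·(1) + (0)·(1) + (-4)·(0)) / 3 = -2/3 = -0.6667
  S[V,V] = ((-2)·(-2) + (1)·(1) + (1)·(1) + (0)·(0)) / 3 = 6/3 = 2
  S = [[8, -0.6667],
 [-0.6667, 2]].

Step 3 — invert S. det(S) = 8·2 - (-0.6667)² = 15.5556.
  S^{-1} = (1/det) · [[d, -b], [-b, a]] = [[0.1286, 0.0429],
 [0.0429, 0.5143]].

Step 4 — quadratic form (x̄ - mu_0)^T · S^{-1} · (x̄ - mu_0):
  S^{-1} · (x̄ - mu_0) = (0.8143, 2.2714),
  (x̄ - mu_0)^T · [...] = (5)·(0.8143) + (4)·(2.2714) = 13.1571.

Step 5 — scale by n: T² = 4 · 13.1571 = 52.6286.

T² ≈ 52.6286


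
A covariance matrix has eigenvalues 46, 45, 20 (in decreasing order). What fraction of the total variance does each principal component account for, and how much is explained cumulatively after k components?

Step 1 — total variance = trace(Sigma) = Σ λ_i = 46 + 45 + 20 = 111.

Step 2 — fraction explained by component i = λ_i / Σ λ:
  PC1: 46/111 = 0.4144
  PC2: 45/111 = 0.4054
  PC3: 20/111 = 0.1802

Step 3 — cumulative fraction after k components = (λ_1 + ... + λ_k) / Σ λ:
  k = 1: 46/111 = 0.4144
  k = 2: (46 + 45)/111 = 91/111 = 0.8198
  k = 3: (46 + 45 + 20)/111 = 111/111 = 1

Summary (fraction, with percent):

explained: PC1 0.4144 (41.44%), PC2 0.4054 (40.54%), PC3 0.1802 (18.02%);  cumulative: 0.4144, 0.8198, 1


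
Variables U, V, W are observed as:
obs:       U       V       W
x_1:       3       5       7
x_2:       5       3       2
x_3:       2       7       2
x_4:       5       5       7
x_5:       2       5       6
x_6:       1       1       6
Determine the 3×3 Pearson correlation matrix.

Step 1 — column means:
  mean(U) = (3 + 5 + 2 + 5 + 2 + 1) / 6 = 18/6 = 3
  mean(V) = (5 + 3 + 7 + 5 + 5 + 1) / 6 = 26/6 = 4.3333
  mean(W) = (7 + 2 + 2 + 7 + 6 + 6) / 6 = 30/6 = 5

Step 2 — sample variances and covariances s[i,j] = (1/(n-1)) · Σ_k (x_{k,i} - mean_i) · (x_{k,j} - mean_j), with n-1 = 5:
  s[U,U] = ((0)·(0) + (2)·(2) + (-1)·(-1) + (2)·(2) + (-1)·(-1) + (-2)·(-2)) / 5 = 14/5 = 2.8
  s[U,V] = ((0)·(0.6667) + (2)·(-1.3333) + (-1)·(2.6667) + (2)·(0.6667) + (-1)·(0.6667) + (-2)·(-3.3333)) / 5 = 2/5 = 0.4
  s[U,W] = ((0)·(2) + (2)·(-3) + (-1)·(-3) + (2)·(2) + (-1)·(1) + (-2)·(1)) / 5 = -2/5 = -0.4
  s[V,V] = ((0.6667)·(0.6667) + (-1.3333)·(-1.3333) + (2.6667)·(2.6667) + (0.6667)·(0.6667) + (0.6667)·(0.6667) + (-3.3333)·(-3.3333)) / 5 = 21.3333/5 = 4.2667
  s[V,W] = ((0.6667)·(2) + (-1.3333)·(-3) + (2.6667)·(-3) + (0.6667)·(2) + (0.6667)·(1) + (-3.3333)·(1)) / 5 = -4/5 = -0.8
  s[W,W] = ((2)·(2) + (-3)·(-3) + (-3)·(-3) + (2)·(2) + (1)·(1) + (1)·(1)) / 5 = 28/5 = 5.6
  Sample standard deviations s_i = √(s[i,i]):
  s(U) = √(2.8) = 1.6733
  s(V) = √(4.2667) = 2.0656
  s(W) = √(5.6) = 2.3664

Step 3 — r_{ij} = s_{ij} / (s_i · s_j):
  r[U,U] = 1 (diagonal).
  r[U,V] = 0.4 / (1.6733 · 2.0656) = 0.4 / 3.4564 = 0.1157
  r[U,W] = -0.4 / (1.6733 · 2.3664) = -0.4 / 3.9598 = -0.101
  r[V,V] = 1 (diagonal).
  r[V,W] = -0.8 / (2.0656 · 2.3664) = -0.8 / 4.8881 = -0.1637
  r[W,W] = 1 (diagonal).

R is symmetric with unit diagonal. Assembling:

R = [[1, 0.1157, -0.101],
 [0.1157, 1, -0.1637],
 [-0.101, -0.1637, 1]]


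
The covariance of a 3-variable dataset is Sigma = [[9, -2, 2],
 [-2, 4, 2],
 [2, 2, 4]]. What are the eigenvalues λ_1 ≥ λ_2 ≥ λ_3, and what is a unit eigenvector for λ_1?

Step 1 — characteristic polynomial p(λ) = det(λI - Sigma) = λ³ - tr·λ² + c_1·λ - det, where tr = trace, c_1 = sum of the principal 2×2 minors, det = det(Sigma):
  tr = 9 + 4 + 4 = 17,
  c_1 = (9·4 - (-2)²) + (9·4 - (2)²) + (4·4 - (2)²) = 32 + 32 + 12 = 76,
  det = 9·(4·4 - (2)²) - (-2)·((-2)·4 - (2)·(2)) + (2)·((-2)·(2) - 4·(2)) = 9·(12) - (-2)·(-12) + (2)·(-12) = 60.
  So p(λ) = λ³ - 17λ² + 76λ - 60.
Step 2 — look for an integer root (rational root theorem: any rational root is an integer divisor of 60). Testing λ = 1:
  p(1) = 1 - 17 + 76 - 60 = 0  ✓
  Dividing out (λ - 1): p(λ) = (λ - 1)(λ² - 16λ + 60).
Step 3 — remaining eigenvalues from the quadratic λ² - 16λ + 60 = 0:
  Δ = 16² - 4·60 = 256 - 240 = 16,  λ = (16 ± √16)/2 = (16 ± 4)/2 = 10 or 6.
  Sorted: λ_1 = 10,  λ_2 = 6,  λ_3 = 1  (check: sum = 17 = tr ✓).

Step 4 — unit eigenvector for λ_1 = 10: v spans the null space of (Sigma - λ_1 I), whose rows are
  r_1 = (-1, -2, 2),  r_2 = (-2, -6, 2),  r_3 = (2, 2, -6).
  v is orthogonal to every row, so take v ∝ r_1 × r_2 = ((-2)·(2) - (2)·(-6), (2)·(-2) - (-1)·(2), (-1)·(-6) - (-2)·(-2)) = (8, -2, 2).
  Rescale (divide by 2): u = (4, -1, 1).
  ||u|| = √((4)² + (-1)² + (1)²) = √(18) ≈ 4.2426,  v_1 = u/||u|| ≈ (0.9428, -0.2357, 0.2357) (||v_1|| = 1).

λ_1 = 10,  λ_2 = 6,  λ_3 = 1;  v_1 ≈ (0.9428, -0.2357, 0.2357)


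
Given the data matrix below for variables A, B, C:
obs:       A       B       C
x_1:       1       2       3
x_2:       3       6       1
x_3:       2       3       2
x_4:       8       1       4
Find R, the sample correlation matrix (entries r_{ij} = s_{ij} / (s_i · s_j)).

Step 1 — column means:
  mean(A) = (1 + 3 + 2 + 8) / 4 = 14/4 = 3.5
  mean(B) = (2 + 6 + 3 + 1) / 4 = 12/4 = 3
  mean(C) = (3 + 1 + 2 + 4) / 4 = 10/4 = 2.5

Step 2 — sample variances and covariances s[i,j] = (1/(n-1)) · Σ_k (x_{k,i} - mean_i) · (x_{k,j} - mean_j), with n-1 = 3:
  s[A,A] = ((-2.5)·(-2.5) + (-0.5)·(-0.5) + (-1.5)·(-1.5) + (4.5)·(4.5)) / 3 = 29/3 = 9.6667
  s[A,B] = ((-2.5)·(-1) + (-0.5)·(3) + (-1.5)·(0) + (4.5)·(-2)) / 3 = -8/3 = -2.6667
  s[A,C] = ((-2.5)·(0.5) + (-0.5)·(-1.5) + (-1.5)·(-0.5) + (4.5)·(1.5)) / 3 = 7/3 = 2.3333
  s[B,B] = ((-1)·(-1) + (3)·(3) + (0)·(0) + (-2)·(-2)) / 3 = 14/3 = 4.6667
  s[B,C] = ((-1)·(0.5) + (3)·(-1.5) + (0)·(-0.5) + (-2)·(1.5)) / 3 = -8/3 = -2.6667
  s[C,C] = ((0.5)·(0.5) + (-1.5)·(-1.5) + (-0.5)·(-0.5) + (1.5)·(1.5)) / 3 = 5/3 = 1.6667
  Sample standard deviations s_i = √(s[i,i]):
  s(A) = √(9.6667) = 3.1091
  s(B) = √(4.6667) = 2.1602
  s(C) = √(1.6667) = 1.291

Step 3 — r_{ij} = s_{ij} / (s_i · s_j):
  r[A,A] = 1 (diagonal).
  r[A,B] = -2.6667 / (3.1091 · 2.1602) = -2.6667 / 6.7165 = -0.397
  r[A,C] = 2.3333 / (3.1091 · 1.291) = 2.3333 / 4.0139 = 0.5813
  r[B,B] = 1 (diagonal).
  r[B,C] = -2.6667 / (2.1602 · 1.291) = -2.6667 / 2.7889 = -0.9562
  r[C,C] = 1 (diagonal).

R is symmetric with unit diagonal. Assembling:

R = [[1, -0.397, 0.5813],
 [-0.397, 1, -0.9562],
 [0.5813, -0.9562, 1]]


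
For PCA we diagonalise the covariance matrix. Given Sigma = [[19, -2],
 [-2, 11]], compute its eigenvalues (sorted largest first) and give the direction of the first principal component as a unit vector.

Step 1 — characteristic polynomial of 2×2 Sigma:
  det(Sigma - λI) = λ² - trace · λ + det = 0.
  trace = 19 + 11 = 30, det = 19·11 - (-2)² = 205.
Step 2 — discriminant:
  Δ = trace² - 4·det = 900 - 820 = 80.
Step 3 — eigenvalues:
  λ = (trace ± √Δ)/2 = (30 ± 8.9443)/2,
  λ_1 = 19.4721,  λ_2 = 10.5279.

Step 4 — unit eigenvector for λ_1: solve (Sigma - λ_1 I)v = 0. First row:
  (19 - 19.4721)·v_x + (-2)·v_y = 0, i.e. (-0.4721)·v_x + (-2)·v_y = 0,
  so v ∝ (b, λ_1 - a) = (-2, 0.4721); multiply by -1 so the first entry is positive: u = (2, -0.4721).
  ||u|| = √((2)² + (-0.4721)²) = √(4.2229) ≈ 2.055,
  v_1 = u/||u|| ≈ (0.9732, -0.2298) (||v_1|| = 1).

λ_1 = 19.4721,  λ_2 = 10.5279;  v_1 ≈ (0.9732, -0.2298)


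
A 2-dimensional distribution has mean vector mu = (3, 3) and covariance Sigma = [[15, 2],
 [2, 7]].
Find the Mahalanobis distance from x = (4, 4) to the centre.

Step 1 — centre the observation: (x - mu) = (1, 1).

Step 2 — invert Sigma. det(Sigma) = 15·7 - (2)² = 101.
  Sigma^{-1} = (1/det) · [[d, -b], [-b, a]] = [[0.0693, -0.0198],
 [-0.0198, 0.1485]].

Step 3 — form the quadratic (x - mu)^T · Sigma^{-1} · (x - mu):
  Sigma^{-1} · (x - mu) = (0.0495, 0.1287).
  (x - mu)^T · [Sigma^{-1} · (x - mu)] = (1)·(0.0495) + (1)·(0.1287) = 0.1782.

Step 4 — take square root: d = √(0.1782) ≈ 0.4222.

d(x, mu) = √(0.1782) ≈ 0.4222


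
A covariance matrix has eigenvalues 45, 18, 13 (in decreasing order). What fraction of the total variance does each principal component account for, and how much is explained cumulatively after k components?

Step 1 — total variance = trace(Sigma) = Σ λ_i = 45 + 18 + 13 = 76.

Step 2 — fraction explained by component i = λ_i / Σ λ:
  PC1: 45/76 = 0.5921
  PC2: 18/76 = 0.2368
  PC3: 13/76 = 0.1711

Step 3 — cumulative fraction after k components = (λ_1 + ... + λ_k) / Σ λ:
  k = 1: 45/76 = 0.5921
  k = 2: (45 + 18)/76 = 63/76 = 0.8289
  k = 3: (45 + 18 + 13)/76 = 76/76 = 1

Summary (fraction, with percent):

explained: PC1 0.5921 (59.21%), PC2 0.2368 (23.68%), PC3 0.1711 (17.11%);  cumulative: 0.5921, 0.8289, 1


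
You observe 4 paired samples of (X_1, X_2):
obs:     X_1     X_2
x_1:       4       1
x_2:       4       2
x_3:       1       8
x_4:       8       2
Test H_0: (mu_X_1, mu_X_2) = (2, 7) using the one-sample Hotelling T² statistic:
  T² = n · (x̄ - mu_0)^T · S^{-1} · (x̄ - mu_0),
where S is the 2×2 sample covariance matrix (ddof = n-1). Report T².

Step 1 — sample mean vector:
  mean(X_1) = (4 + 4 + 1 + 8) / 4 = 17/4 = 4.25
  mean(X_2) = (1 + 2 + 8 + 2) / 4 = 13/4 = 3.25
  x̄ = (4.25, 3.25),  deviation x̄ - mu_0 = (4.25, 3.25) - (2, 7) = (2.25, -3.75).

Step 2 — sample covariance matrix, S[i,j] = (1/(n-1)) · Σ_k (x_{k,i} - mean_i) · (x_{k,j} - mean_j), divisor n-1 = 3:
  S[X_1,X_1] = ((-0.25)·(-0.25) + (-0.25)·(-0.25) + (-3.25)·(-3.25) + (3.75)·(3.75)) / 3 = 24.75/3 = 8.25
  S[X_1,X_2] = ((-0.25)·(-2.25) + (-0.25)·(-1.25) + (-3.25)·(4.75) + (3.75)·(-1.25)) / 3 = -19.25/3 = -6.4167
  S[X_2,X_2] = ((-2.25)·(-2.25) + (-1.25)·(-1.25) + (4.75)·(4.75) + (-1.25)·(-1.25)) / 3 = 30.75/3 = 10.25
  S = [[8.25, -6.4167],
 [-6.4167, 10.25]].

Step 3 — invert S. det(S) = 8.25·10.25 - (-6.4167)² = 43.3889.
  S^{-1} = (1/det) · [[d, -b], [-b, a]] = [[0.2362, 0.1479],
 [0.1479, 0.1901]].

Step 4 — quadratic form (x̄ - mu_0)^T · S^{-1} · (x̄ - mu_0):
  S^{-1} · (x̄ - mu_0) = (-0.023, -0.3803),
  (x̄ - mu_0)^T · [...] = (2.25)·(-0.023) + (-3.75)·(-0.3803) = 1.3742.

Step 5 — scale by n: T² = 4 · 1.3742 = 5.4968.

T² ≈ 5.4968


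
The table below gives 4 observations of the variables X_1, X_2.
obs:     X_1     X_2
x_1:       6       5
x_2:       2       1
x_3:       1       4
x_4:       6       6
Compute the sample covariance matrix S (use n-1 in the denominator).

Step 1 — column means:
  mean(X_1) = (6 + 2 + 1 + 6) / 4 = 15/4 = 3.75
  mean(X_2) = (5 + 1 + 4 + 6) / 4 = 16/4 = 4

Step 2 — sample covariance S[i,j] = (1/(n-1)) · Σ_k (x_{k,i} - mean_i) · (x_{k,j} - mean_j), with n-1 = 3.
  S[X_1,X_1] = ((2.25)·(2.25) + (-1.75)·(-1.75) + (-2.75)·(-2.75) + (2.25)·(2.25)) / 3 = 20.75/3 = 6.9167
  S[X_1,X_2] = ((2.25)·(1) + (-1.75)·(-3) + (-2.75)·(0) + (2.25)·(2)) / 3 = 12/3 = 4
  S[X_2,X_2] = ((1)·(1) + (-3)·(-3) + (0)·(0) + (2)·(2)) / 3 = 14/3 = 4.6667

S is symmetric (S[j,i] = S[i,j]). Assembling:

S = [[6.9167, 4],
 [4, 4.6667]]


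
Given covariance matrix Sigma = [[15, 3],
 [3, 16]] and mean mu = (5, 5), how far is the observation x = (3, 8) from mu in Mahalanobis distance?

Step 1 — centre the observation: (x - mu) = (-2, 3).

Step 2 — invert Sigma. det(Sigma) = 15·16 - (3)² = 231.
  Sigma^{-1} = (1/det) · [[d, -b], [-b, a]] = [[0.0693, -0.013],
 [-0.013, 0.0649]].

Step 3 — form the quadratic (x - mu)^T · Sigma^{-1} · (x - mu):
  Sigma^{-1} · (x - mu) = (-0.1775, 0.2208).
  (x - mu)^T · [Sigma^{-1} · (x - mu)] = (-2)·(-0.1775) + (3)·(0.2208) = 1.0173.

Step 4 — take square root: d = √(1.0173) ≈ 1.0086.

d(x, mu) = √(1.0173) ≈ 1.0086


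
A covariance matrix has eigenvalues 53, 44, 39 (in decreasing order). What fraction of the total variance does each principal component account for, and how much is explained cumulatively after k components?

Step 1 — total variance = trace(Sigma) = Σ λ_i = 53 + 44 + 39 = 136.

Step 2 — fraction explained by component i = λ_i / Σ λ:
  PC1: 53/136 = 0.3897
  PC2: 44/136 = 0.3235
  PC3: 39/136 = 0.2868

Step 3 — cumulative fraction after k components = (λ_1 + ... + λ_k) / Σ λ:
  k = 1: 53/136 = 0.3897
  k = 2: (53 + 44)/136 = 97/136 = 0.7132
  k = 3: (53 + 44 + 39)/136 = 136/136 = 1

Summary (fraction, with percent):

explained: PC1 0.3897 (38.97%), PC2 0.3235 (32.35%), PC3 0.2868 (28.68%);  cumulative: 0.3897, 0.7132, 1


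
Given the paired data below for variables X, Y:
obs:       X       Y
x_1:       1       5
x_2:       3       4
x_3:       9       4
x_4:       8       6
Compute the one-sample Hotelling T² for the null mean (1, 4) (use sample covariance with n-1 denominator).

Step 1 — sample mean vector:
  mean(X) = (1 + 3 + 9 + 8) / 4 = 21/4 = 5.25
  mean(Y) = (5 + 4 + 4 + 6) / 4 = 19/4 = 4.75
  x̄ = (5.25, 4.75),  deviation x̄ - mu_0 = (5.25, 4.75) - (1, 4) = (4.25, 0.75).

Step 2 — sample covariance matrix, S[i,j] = (1/(n-1)) · Σ_k (x_{k,i} - mean_i) · (x_{k,j} - mean_j), divisor n-1 = 3:
  S[X,X] = ((-4.25)·(-4.25) + (-2.25)·(-2.25) + (3.75)·(3.75) + (2.75)·(2.75)) / 3 = 44.75/3 = 14.9167
  S[X,Y] = ((-4.25)·(0.25) + (-2.25)·(-0.75) + (3.75)·(-0.75) + (2.75)·(1.25)) / 3 = 1.25/3 = 0.4167
  S[Y,Y] = ((0.25)·(0.25) + (-0.75)·(-0.75) + (-0.75)·(-0.75) + (1.25)·(1.25)) / 3 = 2.75/3 = 0.9167
  S = [[14.9167, 0.4167],
 [0.4167, 0.9167]].

Step 3 — invert S. det(S) = 14.9167·0.9167 - (0.4167)² = 13.5.
  S^{-1} = (1/det) · [[d, -b], [-b, a]] = [[0.0679, -0.0309],
 [-0.0309, 1.1049]].

Step 4 — quadratic form (x̄ - mu_0)^T · S^{-1} · (x̄ - mu_0):
  S^{-1} · (x̄ - mu_0) = (0.2654, 0.6975),
  (x̄ - mu_0)^T · [...] = (4.25)·(0.2654) + (0.75)·(0.6975) = 1.6512.

Step 5 — scale by n: T² = 4 · 1.6512 = 6.6049.

T² ≈ 6.6049


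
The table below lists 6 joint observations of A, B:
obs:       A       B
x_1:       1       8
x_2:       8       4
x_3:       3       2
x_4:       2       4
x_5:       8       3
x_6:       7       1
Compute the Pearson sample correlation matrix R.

Step 1 — column means:
  mean(A) = (1 + 8 + 3 + 2 + 8 + 7) / 6 = 29/6 = 4.8333
  mean(B) = (8 + 4 + 2 + 4 + 3 + 1) / 6 = 22/6 = 3.6667

Step 2 — sample variances and covariances s[i,j] = (1/(n-1)) · Σ_k (x_{k,i} - mean_i) · (x_{k,j} - mean_j), with n-1 = 5:
  s[A,A] = ((-3.8333)·(-3.8333) + (3.1667)·(3.1667) + (-1.8333)·(-1.8333) + (-2.8333)·(-2.8333) + (3.1667)·(3.1667) + (2.1667)·(2.1667)) / 5 = 50.8333/5 = 10.1667
  s[A,B] = ((-3.8333)·(4.3333) + (3.1667)·(0.3333) + (-1.8333)·(-1.6667) + (-2.8333)·(0.3333) + (3.1667)·(-0.6667) + (2.1667)·(-2.6667)) / 5 = -21.3333/5 = -4.2667
  s[B,B] = ((4.3333)·(4.3333) + (0.3333)·(0.3333) + (-1.6667)·(-1.6667) + (0.3333)·(0.3333) + (-0.6667)·(-0.6667) + (-2.6667)·(-2.6667)) / 5 = 29.3333/5 = 5.8667
  Sample standard deviations s_i = √(s[i,i]):
  s(A) = √(10.1667) = 3.1885
  s(B) = √(5.8667) = 2.4221

Step 3 — r_{ij} = s_{ij} / (s_i · s_j):
  r[A,A] = 1 (diagonal).
  r[A,B] = -4.2667 / (3.1885 · 2.4221) = -4.2667 / 7.723 = -0.5525
  r[B,B] = 1 (diagonal).

R is symmetric with unit diagonal. Assembling:

R = [[1, -0.5525],
 [-0.5525, 1]]


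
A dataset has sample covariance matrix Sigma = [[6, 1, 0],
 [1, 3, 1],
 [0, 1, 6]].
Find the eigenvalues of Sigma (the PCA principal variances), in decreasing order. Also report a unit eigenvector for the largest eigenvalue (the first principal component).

Step 1 — characteristic polynomial p(λ) = det(λI - Sigma) = λ³ - tr·λ² + c_1·λ - det, where tr = trace, c_1 = sum of the principal 2×2 minors, det = det(Sigma):
  tr = 6 + 3 + 6 = 15,
  c_1 = (6·3 - (1)²) + (6·6 - (0)²) + (3·6 - (1)²) = 17 + 36 + 17 = 70,
  det = 6·(3·6 - (1)²) - (1)·((1)·6 - (1)·(0)) + (0)·((1)·(1) - 3·(0)) = 6·(17) - (1)·(6) + (0)·(1) = 96.
  So p(λ) = λ³ - 15λ² + 70λ - 96.
Step 2 — look for an integer root (rational root theorem: any rational root is an integer divisor of 96). Testing λ = 6:
  p(6) = 216 - 540 + 420 - 96 = 0  ✓
  Dividing out (λ - 6): p(λ) = (λ - 6)(λ² - 9λ + 16).
Step 3 — remaining eigenvalues from the quadratic λ² - 9λ + 16 = 0:
  Δ = 9² - 4·16 = 81 - 64 = 17,  λ = (9 ± √17)/2 = (9 ± 4.1231)/2 ≈ 6.5616 or 2.4384.
  Sorted: λ_1 = 6.5616,  λ_2 = 6,  λ_3 = 2.4384  (check: sum = 15 = tr ✓).

Step 4 — unit eigenvector for λ_1 ≈ 6.5616: v spans the null space of (Sigma - λ_1 I), whose rows are
  r_1 = (-0.5616, 1, 0),  r_2 = (1, -3.5616, 1),  r_3 = (0, 1, -0.5616).
  v is orthogonal to every row, so take v ∝ r_1 × r_2 = ((1)·(1) - (0)·(-3.5616), (0)·(1) - (-0.5616)·(1), (-0.5616)·(-3.5616) - (1)·(1)) ≈ (1, 0.5616, 1).
  Let u = (1, 0.5616, 1).
  ||u|| = √((1)² + (0.5616)² + (1)²) = √(2.3153) ≈ 1.5216,  v_1 = u/||u|| ≈ (0.6572, 0.369, 0.6572) (||v_1|| = 1).

λ_1 = 6.5616,  λ_2 = 6,  λ_3 = 2.4384;  v_1 ≈ (0.6572, 0.369, 0.6572)


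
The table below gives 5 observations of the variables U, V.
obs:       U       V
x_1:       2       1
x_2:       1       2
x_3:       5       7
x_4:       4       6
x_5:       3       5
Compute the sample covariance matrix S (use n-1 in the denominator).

Step 1 — column means:
  mean(U) = (2 + 1 + 5 + 4 + 3) / 5 = 15/5 = 3
  mean(V) = (1 + 2 + 7 + 6 + 5) / 5 = 21/5 = 4.2

Step 2 — sample covariance S[i,j] = (1/(n-1)) · Σ_k (x_{k,i} - mean_i) · (x_{k,j} - mean_j), with n-1 = 4.
  S[U,U] = ((-1)·(-1) + (-2)·(-2) + (2)·(2) + (1)·(1) + (0)·(0)) / 4 = 10/4 = 2.5
  S[U,V] = ((-1)·(-3.2) + (-2)·(-2.2) + (2)·(2.8) + (1)·(1.8) + (0)·(0.8)) / 4 = 15/4 = 3.75
  S[V,V] = ((-3.2)·(-3.2) + (-2.2)·(-2.2) + (2.8)·(2.8) + (1.8)·(1.8) + (0.8)·(0.8)) / 4 = 26.8/4 = 6.7

S is symmetric (S[j,i] = S[i,j]). Assembling:

S = [[2.5, 3.75],
 [3.75, 6.7]]


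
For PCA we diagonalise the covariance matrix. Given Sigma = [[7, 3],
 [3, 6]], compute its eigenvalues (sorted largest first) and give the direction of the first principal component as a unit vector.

Step 1 — characteristic polynomial of 2×2 Sigma:
  det(Sigma - λI) = λ² - trace · λ + det = 0.
  trace = 7 + 6 = 13, det = 7·6 - (3)² = 33.
Step 2 — discriminant:
  Δ = trace² - 4·det = 169 - 132 = 37.
Step 3 — eigenvalues:
  λ = (trace ± √Δ)/2 = (13 ± 6.0828)/2,
  λ_1 = 9.5414,  λ_2 = 3.4586.

Step 4 — unit eigenvector for λ_1: solve (Sigma - λ_1 I)v = 0. First row:
  (7 - 9.5414)·v_x + (3)·v_y = 0, i.e. (-2.5414)·v_x + (3)·v_y = 0,
  so v ∝ (b, λ_1 - a) = (3, 2.5414) = u.
  ||u|| = √((3)² + (2.5414)²) = √(15.4586) ≈ 3.9317,
  v_1 = u/||u|| ≈ (0.763, 0.6464) (||v_1|| = 1).

λ_1 = 9.5414,  λ_2 = 3.4586;  v_1 ≈ (0.763, 0.6464)


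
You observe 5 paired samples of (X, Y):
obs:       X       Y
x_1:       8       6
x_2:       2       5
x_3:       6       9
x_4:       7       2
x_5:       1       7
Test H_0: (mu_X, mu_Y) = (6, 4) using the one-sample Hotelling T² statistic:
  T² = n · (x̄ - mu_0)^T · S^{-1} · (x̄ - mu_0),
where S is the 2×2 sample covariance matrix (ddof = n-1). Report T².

Step 1 — sample mean vector:
  mean(X) = (8 + 2 + 6 + 7 + 1) / 5 = 24/5 = 4.8
  mean(Y) = (6 + 5 + 9 + 2 + 7) / 5 = 29/5 = 5.8
  x̄ = (4.8, 5.8),  deviation x̄ - mu_0 = (4.8, 5.8) - (6, 4) = (-1.2, 1.8).

Step 2 — sample covariance matrix, S[i,j] = (1/(n-1)) · Σ_k (x_{k,i} - mean_i) · (x_{k,j} - mean_j), divisor n-1 = 4:
  S[X,X] = ((3.2)·(3.2) + (-2.8)·(-2.8) + (1.2)·(1.2) + (2.2)·(2.2) + (-3.8)·(-3.8)) / 4 = 38.8/4 = 9.7
  S[X,Y] = ((3.2)·(0.2) + (-2.8)·(-0.8) + (1.2)·(3.2) + (2.2)·(-3.8) + (-3.8)·(1.2)) / 4 = -6.2/4 = -1.55
  S[Y,Y] = ((0.2)·(0.2) + (-0.8)·(-0.8) + (3.2)·(3.2) + (-3.8)·(-3.8) + (1.2)·(1.2)) / 4 = 26.8/4 = 6.7
  S = [[9.7, -1.55],
 [-1.55, 6.7]].

Step 3 — invert S. det(S) = 9.7·6.7 - (-1.55)² = 62.5875.
  S^{-1} = (1/det) · [[d, -b], [-b, a]] = [[0.1071, 0.0248],
 [0.0248, 0.155]].

Step 4 — quadratic form (x̄ - mu_0)^T · S^{-1} · (x̄ - mu_0):
  S^{-1} · (x̄ - mu_0) = (-0.0839, 0.2493),
  (x̄ - mu_0)^T · [...] = (-1.2)·(-0.0839) + (1.8)·(0.2493) = 0.5493.

Step 5 — scale by n: T² = 5 · 0.5493 = 2.7466.

T² ≈ 2.7466


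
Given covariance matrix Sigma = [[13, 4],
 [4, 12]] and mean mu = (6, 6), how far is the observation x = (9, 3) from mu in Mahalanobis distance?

Step 1 — centre the observation: (x - mu) = (3, -3).

Step 2 — invert Sigma. det(Sigma) = 13·12 - (4)² = 140.
  Sigma^{-1} = (1/det) · [[d, -b], [-b, a]] = [[0.0857, -0.0286],
 [-0.0286, 0.0929]].

Step 3 — form the quadratic (x - mu)^T · Sigma^{-1} · (x - mu):
  Sigma^{-1} · (x - mu) = (0.3429, -0.3643).
  (x - mu)^T · [Sigma^{-1} · (x - mu)] = (3)·(0.3429) + (-3)·(-0.3643) = 2.1214.

Step 4 — take square root: d = √(2.1214) ≈ 1.4565.

d(x, mu) = √(2.1214) ≈ 1.4565


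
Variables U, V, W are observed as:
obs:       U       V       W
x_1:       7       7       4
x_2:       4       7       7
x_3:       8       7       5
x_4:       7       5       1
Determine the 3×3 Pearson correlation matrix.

Step 1 — column means:
  mean(U) = (7 + 4 + 8 + 7) / 4 = 26/4 = 6.5
  mean(V) = (7 + 7 + 7 + 5) / 4 = 26/4 = 6.5
  mean(W) = (4 + 7 + 5 + 1) / 4 = 17/4 = 4.25

Step 2 — sample variances and covariances s[i,j] = (1/(n-1)) · Σ_k (x_{k,i} - mean_i) · (x_{k,j} - mean_j), with n-1 = 3:
  s[U,U] = ((0.5)·(0.5) + (-2.5)·(-2.5) + (1.5)·(1.5) + (0.5)·(0.5)) / 3 = 9/3 = 3
  s[U,V] = ((0.5)·(0.5) + (-2.5)·(0.5) + (1.5)·(0.5) + (0.5)·(-1.5)) / 3 = -1/3 = -0.3333
  s[U,W] = ((0.5)·(-0.25) + (-2.5)·(2.75) + (1.5)·(0.75) + (0.5)·(-3.25)) / 3 = -7.5/3 = -2.5
  s[V,V] = ((0.5)·(0.5) + (0.5)·(0.5) + (0.5)·(0.5) + (-1.5)·(-1.5)) / 3 = 3/3 = 1
  s[V,W] = ((0.5)·(-0.25) + (0.5)·(2.75) + (0.5)·(0.75) + (-1.5)·(-3.25)) / 3 = 6.5/3 = 2.1667
  s[W,W] = ((-0.25)·(-0.25) + (2.75)·(2.75) + (0.75)·(0.75) + (-3.25)·(-3.25)) / 3 = 18.75/3 = 6.25
  Sample standard deviations s_i = √(s[i,i]):
  s(U) = √(3) = 1.7321
  s(V) = √(1) = 1
  s(W) = √(6.25) = 2.5

Step 3 — r_{ij} = s_{ij} / (s_i · s_j):
  r[U,U] = 1 (diagonal).
  r[U,V] = -0.3333 / (1.7321 · 1) = -0.3333 / 1.7321 = -0.1925
  r[U,W] = -2.5 / (1.7321 · 2.5) = -2.5 / 4.3301 = -0.5774
  r[V,V] = 1 (diagonal).
  r[V,W] = 2.1667 / (1 · 2.5) = 2.1667 / 2.5 = 0.8667
  r[W,W] = 1 (diagonal).

R is symmetric with unit diagonal. Assembling:

R = [[1, -0.1925, -0.5774],
 [-0.1925, 1, 0.8667],
 [-0.5774, 0.8667, 1]]


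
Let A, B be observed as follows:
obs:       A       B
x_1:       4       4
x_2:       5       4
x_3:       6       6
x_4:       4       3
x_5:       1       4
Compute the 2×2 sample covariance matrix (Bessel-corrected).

Step 1 — column means:
  mean(A) = (4 + 5 + 6 + 4 + 1) / 5 = 20/5 = 4
  mean(B) = (4 + 4 + 6 + 3 + 4) / 5 = 21/5 = 4.2

Step 2 — sample covariance S[i,j] = (1/(n-1)) · Σ_k (x_{k,i} - mean_i) · (x_{k,j} - mean_j), with n-1 = 4.
  S[A,A] = ((0)·(0) + (1)·(1) + (2)·(2) + (0)·(0) + (-3)·(-3)) / 4 = 14/4 = 3.5
  S[A,B] = ((0)·(-0.2) + (1)·(-0.2) + (2)·(1.8) + (0)·(-1.2) + (-3)·(-0.2)) / 4 = 4/4 = 1
  S[B,B] = ((-0.2)·(-0.2) + (-0.2)·(-0.2) + (1.8)·(1.8) + (-1.2)·(-1.2) + (-0.2)·(-0.2)) / 4 = 4.8/4 = 1.2

S is symmetric (S[j,i] = S[i,j]). Assembling:

S = [[3.5, 1],
 [1, 1.2]]


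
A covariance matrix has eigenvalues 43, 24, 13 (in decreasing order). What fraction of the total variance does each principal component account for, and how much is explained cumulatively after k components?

Step 1 — total variance = trace(Sigma) = Σ λ_i = 43 + 24 + 13 = 80.

Step 2 — fraction explained by component i = λ_i / Σ λ:
  PC1: 43/80 = 0.5375
  PC2: 24/80 = 0.3
  PC3: 13/80 = 0.1625

Step 3 — cumulative fraction after k components = (λ_1 + ... + λ_k) / Σ λ:
  k = 1: 43/80 = 0.5375
  k = 2: (43 + 24)/80 = 67/80 = 0.8375
  k = 3: (43 + 24 + 13)/80 = 80/80 = 1

Summary (fraction, with percent):

explained: PC1 0.5375 (53.75%), PC2 0.3 (30%), PC3 0.1625 (16.25%);  cumulative: 0.5375, 0.8375, 1


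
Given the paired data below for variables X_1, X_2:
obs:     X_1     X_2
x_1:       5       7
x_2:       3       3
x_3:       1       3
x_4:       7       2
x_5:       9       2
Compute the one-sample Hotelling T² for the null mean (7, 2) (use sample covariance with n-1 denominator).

Step 1 — sample mean vector:
  mean(X_1) = (5 + 3 + 1 + 7 + 9) / 5 = 25/5 = 5
  mean(X_2) = (7 + 3 + 3 + 2 + 2) / 5 = 17/5 = 3.4
  x̄ = (5, 3.4),  deviation x̄ - mu_0 = (5, 3.4) - (7, 2) = (-2, 1.4).

Step 2 — sample covariance matrix, S[i,j] = (1/(n-1)) · Σ_k (x_{k,i} - mean_i) · (x_{k,j} - mean_j), divisor n-1 = 4:
  S[X_1,X_1] = ((0)·(0) + (-2)·(-2) + (-4)·(-4) + (2)·(2) + (4)·(4)) / 4 = 40/4 = 10
  S[X_1,X_2] = ((0)·(3.6) + (-2)·(-0.4) + (-4)·(-0.4) + (2)·(-1.4) + (4)·(-1.4)) / 4 = -6/4 = -1.5
  S[X_2,X_2] = ((3.6)·(3.6) + (-0.4)·(-0.4) + (-0.4)·(-0.4) + (-1.4)·(-1.4) + (-1.4)·(-1.4)) / 4 = 17.2/4 = 4.3
  S = [[10, -1.5],
 [-1.5, 4.3]].

Step 3 — invert S. det(S) = 10·4.3 - (-1.5)² = 40.75.
  S^{-1} = (1/det) · [[d, -b], [-b, a]] = [[0.1055, 0.0368],
 [0.0368, 0.2454]].

Step 4 — quadratic form (x̄ - mu_0)^T · S^{-1} · (x̄ - mu_0):
  S^{-1} · (x̄ - mu_0) = (-0.1595, 0.2699),
  (x̄ - mu_0)^T · [...] = (-2)·(-0.1595) + (1.4)·(0.2699) = 0.6969.

Step 5 — scale by n: T² = 5 · 0.6969 = 3.4847.

T² ≈ 3.4847


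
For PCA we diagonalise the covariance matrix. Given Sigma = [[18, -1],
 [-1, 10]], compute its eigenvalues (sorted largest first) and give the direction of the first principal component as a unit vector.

Step 1 — characteristic polynomial of 2×2 Sigma:
  det(Sigma - λI) = λ² - trace · λ + det = 0.
  trace = 18 + 10 = 28, det = 18·10 - (-1)² = 179.
Step 2 — discriminant:
  Δ = trace² - 4·det = 784 - 716 = 68.
Step 3 — eigenvalues:
  λ = (trace ± √Δ)/2 = (28 ± 8.2462)/2,
  λ_1 = 18.1231,  λ_2 = 9.8769.

Step 4 — unit eigenvector for λ_1: solve (Sigma - λ_1 I)v = 0. First row:
  (18 - 18.1231)·v_x + (-1)·v_y = 0, i.e. (-0.1231)·v_x + (-1)·v_y = 0,
  so v ∝ (b, λ_1 - a) = (-1, 0.1231); multiply by -1 so the first entry is positive: u = (1, -0.1231).
  ||u|| = √((1)² + (-0.1231)²) = √(1.0152) ≈ 1.0075,
  v_1 = u/||u|| ≈ (0.9925, -0.1222) (||v_1|| = 1).

λ_1 = 18.1231,  λ_2 = 9.8769;  v_1 ≈ (0.9925, -0.1222)


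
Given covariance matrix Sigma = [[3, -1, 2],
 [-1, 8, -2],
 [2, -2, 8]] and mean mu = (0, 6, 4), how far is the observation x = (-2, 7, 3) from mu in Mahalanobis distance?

Step 1 — centre the observation: (x - mu) = (-2, 1, -1).

Step 2 — invert Sigma (cofactor / det for 3×3, or solve directly):
  Sigma^{-1} = [[0.4054, 0.027, -0.0946],
 [0.027, 0.1351, 0.027],
 [-0.0946, 0.027, 0.1554]].

Step 3 — form the quadratic (x - mu)^T · Sigma^{-1} · (x - mu):
  Sigma^{-1} · (x - mu) = (-0.6892, 0.0541, 0.0608).
  (x - mu)^T · [Sigma^{-1} · (x - mu)] = (-2)·(-0.6892) + (1)·(0.0541) + (-1)·(0.0608) = 1.3716.

Step 4 — take square root: d = √(1.3716) ≈ 1.1712.

d(x, mu) = √(1.3716) ≈ 1.1712


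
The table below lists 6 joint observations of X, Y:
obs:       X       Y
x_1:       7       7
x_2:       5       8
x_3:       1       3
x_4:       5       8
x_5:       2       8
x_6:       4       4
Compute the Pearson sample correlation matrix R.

Step 1 — column means:
  mean(X) = (7 + 5 + 1 + 5 + 2 + 4) / 6 = 24/6 = 4
  mean(Y) = (7 + 8 + 3 + 8 + 8 + 4) / 6 = 38/6 = 6.3333

Step 2 — sample variances and covariances s[i,j] = (1/(n-1)) · Σ_k (x_{k,i} - mean_i) · (x_{k,j} - mean_j), with n-1 = 5:
  s[X,X] = ((3)·(3) + (1)·(1) + (-3)·(-3) + (1)·(1) + (-2)·(-2) + (0)·(0)) / 5 = 24/5 = 4.8
  s[X,Y] = ((3)·(0.6667) + (1)·(1.6667) + (-3)·(-3.3333) + (1)·(1.6667) + (-2)·(1.6667) + (0)·(-2.3333)) / 5 = 12/5 = 2.4
  s[Y,Y] = ((0.6667)·(0.6667) + (1.6667)·(1.6667) + (-3.3333)·(-3.3333) + (1.6667)·(1.6667) + (1.6667)·(1.6667) + (-2.3333)·(-2.3333)) / 5 = 25.3333/5 = 5.0667
  Sample standard deviations s_i = √(s[i,i]):
  s(X) = √(4.8) = 2.1909
  s(Y) = √(5.0667) = 2.2509

Step 3 — r_{ij} = s_{ij} / (s_i · s_j):
  r[X,X] = 1 (diagonal).
  r[X,Y] = 2.4 / (2.1909 · 2.2509) = 2.4 / 4.9315 = 0.4867
  r[Y,Y] = 1 (diagonal).

R is symmetric with unit diagonal. Assembling:

R = [[1, 0.4867],
 [0.4867, 1]]


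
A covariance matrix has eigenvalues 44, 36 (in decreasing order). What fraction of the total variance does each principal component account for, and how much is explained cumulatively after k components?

Step 1 — total variance = trace(Sigma) = Σ λ_i = 44 + 36 = 80.

Step 2 — fraction explained by component i = λ_i / Σ λ:
  PC1: 44/80 = 0.55
  PC2: 36/80 = 0.45

Step 3 — cumulative fraction after k components = (λ_1 + ... + λ_k) / Σ λ:
  k = 1: 44/80 = 0.55
  k = 2: (44 + 36)/80 = 80/80 = 1

Summary (fraction, with percent):

explained: PC1 0.55 (55%), PC2 0.45 (45%);  cumulative: 0.55, 1


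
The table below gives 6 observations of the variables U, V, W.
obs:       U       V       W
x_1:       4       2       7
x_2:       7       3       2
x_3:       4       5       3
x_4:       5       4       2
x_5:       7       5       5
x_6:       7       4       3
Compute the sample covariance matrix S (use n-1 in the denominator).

Step 1 — column means:
  mean(U) = (4 + 7 + 4 + 5 + 7 + 7) / 6 = 34/6 = 5.6667
  mean(V) = (2 + 3 + 5 + 4 + 5 + 4) / 6 = 23/6 = 3.8333
  mean(W) = (7 + 2 + 3 + 2 + 5 + 3) / 6 = 22/6 = 3.6667

Step 2 — sample covariance S[i,j] = (1/(n-1)) · Σ_k (x_{k,i} - mean_i) · (x_{k,j} - mean_j), with n-1 = 5.
  S[U,U] = ((-1.6667)·(-1.6667) + (1.3333)·(1.3333) + (-1.6667)·(-1.6667) + (-0.6667)·(-0.6667) + (1.3333)·(1.3333) + (1.3333)·(1.3333)) / 5 = 11.3333/5 = 2.2667
  S[U,V] = ((-1.6667)·(-1.8333) + (1.3333)·(-0.8333) + (-1.6667)·(1.1667) + (-0.6667)·(0.1667) + (1.3333)·(1.1667) + (1.3333)·(0.1667)) / 5 = 1.6667/5 = 0.3333
  S[U,W] = ((-1.6667)·(3.3333) + (1.3333)·(-1.6667) + (-1.6667)·(-0.6667) + (-0.6667)·(-1.6667) + (1.3333)·(1.3333) + (1.3333)·(-0.6667)) / 5 = -4.6667/5 = -0.9333
  S[V,V] = ((-1.8333)·(-1.8333) + (-0.8333)·(-0.8333) + (1.1667)·(1.1667) + (0.1667)·(0.1667) + (1.1667)·(1.1667) + (0.1667)·(0.1667)) / 5 = 6.8333/5 = 1.3667
  S[V,W] = ((-1.8333)·(3.3333) + (-0.8333)·(-1.6667) + (1.1667)·(-0.6667) + (0.1667)·(-1.6667) + (1.1667)·(1.3333) + (0.1667)·(-0.6667)) / 5 = -4.3333/5 = -0.8667
  S[W,W] = ((3.3333)·(3.3333) + (-1.6667)·(-1.6667) + (-0.6667)·(-0.6667) + (-1.6667)·(-1.6667) + (1.3333)·(1.3333) + (-0.6667)·(-0.6667)) / 5 = 19.3333/5 = 3.8667

S is symmetric (S[j,i] = S[i,j]). Assembling:

S = [[2.2667, 0.3333, -0.9333],
 [0.3333, 1.3667, -0.8667],
 [-0.9333, -0.8667, 3.8667]]


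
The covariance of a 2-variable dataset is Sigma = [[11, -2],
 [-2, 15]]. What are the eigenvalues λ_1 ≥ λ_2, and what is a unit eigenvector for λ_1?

Step 1 — characteristic polynomial of 2×2 Sigma:
  det(Sigma - λI) = λ² - trace · λ + det = 0.
  trace = 11 + 15 = 26, det = 11·15 - (-2)² = 161.
Step 2 — discriminant:
  Δ = trace² - 4·det = 676 - 644 = 32.
Step 3 — eigenvalues:
  λ = (trace ± √Δ)/2 = (26 ± 5.6569)/2,
  λ_1 = 15.8284,  λ_2 = 10.1716.

Step 4 — unit eigenvector for λ_1: solve (Sigma - λ_1 I)v = 0. First row:
  (11 - 15.8284)·v_x + (-2)·v_y = 0, i.e. (-4.8284)·v_x + (-2)·v_y = 0,
  so v ∝ (b, λ_1 - a) = (-2, 4.8284); multiply by -1 so the first entry is positive: u = (2, -4.8284).
  ||u|| = √((2)² + (-4.8284)²) = √(27.3137) ≈ 5.2263,
  v_1 = u/||u|| ≈ (0.3827, -0.9239) (||v_1|| = 1).

λ_1 = 15.8284,  λ_2 = 10.1716;  v_1 ≈ (0.3827, -0.9239)


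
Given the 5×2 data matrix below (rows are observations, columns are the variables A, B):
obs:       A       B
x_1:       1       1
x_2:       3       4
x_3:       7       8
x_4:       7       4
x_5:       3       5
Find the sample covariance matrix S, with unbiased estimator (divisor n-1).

Step 1 — column means:
  mean(A) = (1 + 3 + 7 + 7 + 3) / 5 = 21/5 = 4.2
  mean(B) = (1 + 4 + 8 + 4 + 5) / 5 = 22/5 = 4.4

Step 2 — sample covariance S[i,j] = (1/(n-1)) · Σ_k (x_{k,i} - mean_i) · (x_{k,j} - mean_j), with n-1 = 4.
  S[A,A] = ((-3.2)·(-3.2) + (-1.2)·(-1.2) + (2.8)·(2.8) + (2.8)·(2.8) + (-1.2)·(-1.2)) / 4 = 28.8/4 = 7.2
  S[A,B] = ((-3.2)·(-3.4) + (-1.2)·(-0.4) + (2.8)·(3.6) + (2.8)·(-0.4) + (-1.2)·(0.6)) / 4 = 19.6/4 = 4.9
  S[B,B] = ((-3.4)·(-3.4) + (-0.4)·(-0.4) + (3.6)·(3.6) + (-0.4)·(-0.4) + (0.6)·(0.6)) / 4 = 25.2/4 = 6.3

S is symmetric (S[j,i] = S[i,j]). Assembling:

S = [[7.2, 4.9],
 [4.9, 6.3]]
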